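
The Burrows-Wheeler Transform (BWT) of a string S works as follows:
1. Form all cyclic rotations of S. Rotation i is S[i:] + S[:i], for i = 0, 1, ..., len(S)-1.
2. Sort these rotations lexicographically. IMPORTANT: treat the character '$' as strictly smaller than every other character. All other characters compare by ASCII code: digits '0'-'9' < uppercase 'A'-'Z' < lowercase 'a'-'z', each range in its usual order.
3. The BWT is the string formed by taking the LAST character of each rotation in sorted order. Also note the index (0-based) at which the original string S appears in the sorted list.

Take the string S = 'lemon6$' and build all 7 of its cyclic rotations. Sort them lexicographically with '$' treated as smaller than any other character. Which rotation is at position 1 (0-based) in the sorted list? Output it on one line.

Answer: 6$lemon

Derivation:
All 7 rotations (rotation i = S[i:]+S[:i]):
  rot[0] = lemon6$
  rot[1] = emon6$l
  rot[2] = mon6$le
  rot[3] = on6$lem
  rot[4] = n6$lemo
  rot[5] = 6$lemon
  rot[6] = $lemon6
Sorted (with $ < everything):
  sorted[0] = $lemon6
  sorted[1] = 6$lemon
  sorted[2] = emon6$l
  sorted[3] = lemon6$
  sorted[4] = mon6$le
  sorted[5] = n6$lemo
  sorted[6] = on6$lem
sorted[1] = 6$lemon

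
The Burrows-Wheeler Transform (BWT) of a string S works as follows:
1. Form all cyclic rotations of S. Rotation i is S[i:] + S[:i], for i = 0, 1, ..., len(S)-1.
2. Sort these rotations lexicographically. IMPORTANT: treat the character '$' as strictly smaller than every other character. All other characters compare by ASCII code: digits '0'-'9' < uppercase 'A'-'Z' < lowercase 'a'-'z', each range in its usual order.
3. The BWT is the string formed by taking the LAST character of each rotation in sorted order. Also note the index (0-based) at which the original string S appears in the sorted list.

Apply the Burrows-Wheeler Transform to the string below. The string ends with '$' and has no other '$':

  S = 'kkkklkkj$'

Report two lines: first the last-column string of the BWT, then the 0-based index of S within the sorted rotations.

Answer: jkkl$kkkk
4

Derivation:
All 9 rotations (rotation i = S[i:]+S[:i]):
  rot[0] = kkkklkkj$
  rot[1] = kkklkkj$k
  rot[2] = kklkkj$kk
  rot[3] = klkkj$kkk
  rot[4] = lkkj$kkkk
  rot[5] = kkj$kkkkl
  rot[6] = kj$kkkklk
  rot[7] = j$kkkklkk
  rot[8] = $kkkklkkj
Sorted (with $ < everything):
  sorted[0] = $kkkklkkj  (last char: 'j')
  sorted[1] = j$kkkklkk  (last char: 'k')
  sorted[2] = kj$kkkklk  (last char: 'k')
  sorted[3] = kkj$kkkkl  (last char: 'l')
  sorted[4] = kkkklkkj$  (last char: '$')
  sorted[5] = kkklkkj$k  (last char: 'k')
  sorted[6] = kklkkj$kk  (last char: 'k')
  sorted[7] = klkkj$kkk  (last char: 'k')
  sorted[8] = lkkj$kkkk  (last char: 'k')
Last column: jkkl$kkkk
Original string S is at sorted index 4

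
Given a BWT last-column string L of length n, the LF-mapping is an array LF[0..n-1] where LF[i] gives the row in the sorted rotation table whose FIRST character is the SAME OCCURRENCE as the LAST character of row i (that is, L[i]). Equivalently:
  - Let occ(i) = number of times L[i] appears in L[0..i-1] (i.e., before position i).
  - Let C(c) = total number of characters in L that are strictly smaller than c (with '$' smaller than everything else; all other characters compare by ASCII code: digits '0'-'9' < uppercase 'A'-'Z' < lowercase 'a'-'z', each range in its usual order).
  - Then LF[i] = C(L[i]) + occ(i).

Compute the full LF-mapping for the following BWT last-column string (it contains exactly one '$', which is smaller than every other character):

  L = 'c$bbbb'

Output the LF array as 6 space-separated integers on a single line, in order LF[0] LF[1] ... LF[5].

Char counts: '$':1, 'b':4, 'c':1
C (first-col start): C('$')=0, C('b')=1, C('c')=5
L[0]='c': occ=0, LF[0]=C('c')+0=5+0=5
L[1]='$': occ=0, LF[1]=C('$')+0=0+0=0
L[2]='b': occ=0, LF[2]=C('b')+0=1+0=1
L[3]='b': occ=1, LF[3]=C('b')+1=1+1=2
L[4]='b': occ=2, LF[4]=C('b')+2=1+2=3
L[5]='b': occ=3, LF[5]=C('b')+3=1+3=4

Answer: 5 0 1 2 3 4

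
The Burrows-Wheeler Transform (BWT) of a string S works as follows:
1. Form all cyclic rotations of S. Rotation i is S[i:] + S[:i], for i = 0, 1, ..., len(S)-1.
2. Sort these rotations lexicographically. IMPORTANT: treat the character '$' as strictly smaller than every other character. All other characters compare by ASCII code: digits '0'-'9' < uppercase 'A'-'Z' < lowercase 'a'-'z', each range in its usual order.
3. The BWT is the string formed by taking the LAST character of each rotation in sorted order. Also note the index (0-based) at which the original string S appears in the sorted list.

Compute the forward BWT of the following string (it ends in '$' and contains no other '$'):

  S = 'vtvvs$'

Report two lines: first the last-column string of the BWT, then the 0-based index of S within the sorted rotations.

Answer: svvv$t
4

Derivation:
All 6 rotations (rotation i = S[i:]+S[:i]):
  rot[0] = vtvvs$
  rot[1] = tvvs$v
  rot[2] = vvs$vt
  rot[3] = vs$vtv
  rot[4] = s$vtvv
  rot[5] = $vtvvs
Sorted (with $ < everything):
  sorted[0] = $vtvvs  (last char: 's')
  sorted[1] = s$vtvv  (last char: 'v')
  sorted[2] = tvvs$v  (last char: 'v')
  sorted[3] = vs$vtv  (last char: 'v')
  sorted[4] = vtvvs$  (last char: '$')
  sorted[5] = vvs$vt  (last char: 't')
Last column: svvv$t
Original string S is at sorted index 4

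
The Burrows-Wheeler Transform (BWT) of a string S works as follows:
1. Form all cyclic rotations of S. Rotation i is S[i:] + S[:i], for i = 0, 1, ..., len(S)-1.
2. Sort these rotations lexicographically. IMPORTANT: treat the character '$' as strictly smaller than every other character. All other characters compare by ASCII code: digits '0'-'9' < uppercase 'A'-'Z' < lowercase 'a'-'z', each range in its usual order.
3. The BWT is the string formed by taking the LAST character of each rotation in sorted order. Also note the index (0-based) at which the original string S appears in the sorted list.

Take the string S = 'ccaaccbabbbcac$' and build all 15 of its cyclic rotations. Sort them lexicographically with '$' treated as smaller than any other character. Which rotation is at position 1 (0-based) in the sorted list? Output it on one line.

All 15 rotations (rotation i = S[i:]+S[:i]):
  rot[0] = ccaaccbabbbcac$
  rot[1] = caaccbabbbcac$c
  rot[2] = aaccbabbbcac$cc
  rot[3] = accbabbbcac$cca
  rot[4] = ccbabbbcac$ccaa
  rot[5] = cbabbbcac$ccaac
  rot[6] = babbbcac$ccaacc
  rot[7] = abbbcac$ccaaccb
  rot[8] = bbbcac$ccaaccba
  rot[9] = bbcac$ccaaccbab
  rot[10] = bcac$ccaaccbabb
  rot[11] = cac$ccaaccbabbb
  rot[12] = ac$ccaaccbabbbc
  rot[13] = c$ccaaccbabbbca
  rot[14] = $ccaaccbabbbcac
Sorted (with $ < everything):
  sorted[0] = $ccaaccbabbbcac
  sorted[1] = aaccbabbbcac$cc
  sorted[2] = abbbcac$ccaaccb
  sorted[3] = ac$ccaaccbabbbc
  sorted[4] = accbabbbcac$cca
  sorted[5] = babbbcac$ccaacc
  sorted[6] = bbbcac$ccaaccba
  sorted[7] = bbcac$ccaaccbab
  sorted[8] = bcac$ccaaccbabb
  sorted[9] = c$ccaaccbabbbca
  sorted[10] = caaccbabbbcac$c
  sorted[11] = cac$ccaaccbabbb
  sorted[12] = cbabbbcac$ccaac
  sorted[13] = ccaaccbabbbcac$
  sorted[14] = ccbabbbcac$ccaa
sorted[1] = aaccbabbbcac$cc

Answer: aaccbabbbcac$cc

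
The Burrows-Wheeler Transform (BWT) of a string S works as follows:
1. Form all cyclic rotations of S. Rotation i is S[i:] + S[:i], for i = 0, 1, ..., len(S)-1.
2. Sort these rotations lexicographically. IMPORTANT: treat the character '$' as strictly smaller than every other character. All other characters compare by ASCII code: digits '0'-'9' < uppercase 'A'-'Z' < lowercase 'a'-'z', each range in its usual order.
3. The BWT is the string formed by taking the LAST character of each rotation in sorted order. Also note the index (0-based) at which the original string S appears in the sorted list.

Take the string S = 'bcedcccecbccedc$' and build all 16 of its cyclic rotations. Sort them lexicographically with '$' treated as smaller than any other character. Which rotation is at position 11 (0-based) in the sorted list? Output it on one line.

All 16 rotations (rotation i = S[i:]+S[:i]):
  rot[0] = bcedcccecbccedc$
  rot[1] = cedcccecbccedc$b
  rot[2] = edcccecbccedc$bc
  rot[3] = dcccecbccedc$bce
  rot[4] = cccecbccedc$bced
  rot[5] = ccecbccedc$bcedc
  rot[6] = cecbccedc$bcedcc
  rot[7] = ecbccedc$bcedccc
  rot[8] = cbccedc$bcedccce
  rot[9] = bccedc$bcedcccec
  rot[10] = ccedc$bcedcccecb
  rot[11] = cedc$bcedcccecbc
  rot[12] = edc$bcedcccecbcc
  rot[13] = dc$bcedcccecbcce
  rot[14] = c$bcedcccecbcced
  rot[15] = $bcedcccecbccedc
Sorted (with $ < everything):
  sorted[0] = $bcedcccecbccedc
  sorted[1] = bccedc$bcedcccec
  sorted[2] = bcedcccecbccedc$
  sorted[3] = c$bcedcccecbcced
  sorted[4] = cbccedc$bcedccce
  sorted[5] = cccecbccedc$bced
  sorted[6] = ccecbccedc$bcedc
  sorted[7] = ccedc$bcedcccecb
  sorted[8] = cecbccedc$bcedcc
  sorted[9] = cedc$bcedcccecbc
  sorted[10] = cedcccecbccedc$b
  sorted[11] = dc$bcedcccecbcce
  sorted[12] = dcccecbccedc$bce
  sorted[13] = ecbccedc$bcedccc
  sorted[14] = edc$bcedcccecbcc
  sorted[15] = edcccecbccedc$bc
sorted[11] = dc$bcedcccecbcce

Answer: dc$bcedcccecbcce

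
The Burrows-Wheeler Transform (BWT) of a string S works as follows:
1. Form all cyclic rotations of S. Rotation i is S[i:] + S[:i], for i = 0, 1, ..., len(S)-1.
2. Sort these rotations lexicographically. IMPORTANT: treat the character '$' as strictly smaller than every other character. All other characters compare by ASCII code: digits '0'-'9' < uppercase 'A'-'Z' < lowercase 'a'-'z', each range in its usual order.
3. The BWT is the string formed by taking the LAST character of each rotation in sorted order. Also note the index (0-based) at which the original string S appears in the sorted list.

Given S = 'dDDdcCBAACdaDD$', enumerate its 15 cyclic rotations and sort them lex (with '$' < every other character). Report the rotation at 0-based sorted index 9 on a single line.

All 15 rotations (rotation i = S[i:]+S[:i]):
  rot[0] = dDDdcCBAACdaDD$
  rot[1] = DDdcCBAACdaDD$d
  rot[2] = DdcCBAACdaDD$dD
  rot[3] = dcCBAACdaDD$dDD
  rot[4] = cCBAACdaDD$dDDd
  rot[5] = CBAACdaDD$dDDdc
  rot[6] = BAACdaDD$dDDdcC
  rot[7] = AACdaDD$dDDdcCB
  rot[8] = ACdaDD$dDDdcCBA
  rot[9] = CdaDD$dDDdcCBAA
  rot[10] = daDD$dDDdcCBAAC
  rot[11] = aDD$dDDdcCBAACd
  rot[12] = DD$dDDdcCBAACda
  rot[13] = D$dDDdcCBAACdaD
  rot[14] = $dDDdcCBAACdaDD
Sorted (with $ < everything):
  sorted[0] = $dDDdcCBAACdaDD
  sorted[1] = AACdaDD$dDDdcCB
  sorted[2] = ACdaDD$dDDdcCBA
  sorted[3] = BAACdaDD$dDDdcC
  sorted[4] = CBAACdaDD$dDDdc
  sorted[5] = CdaDD$dDDdcCBAA
  sorted[6] = D$dDDdcCBAACdaD
  sorted[7] = DD$dDDdcCBAACda
  sorted[8] = DDdcCBAACdaDD$d
  sorted[9] = DdcCBAACdaDD$dD
  sorted[10] = aDD$dDDdcCBAACd
  sorted[11] = cCBAACdaDD$dDDd
  sorted[12] = dDDdcCBAACdaDD$
  sorted[13] = daDD$dDDdcCBAAC
  sorted[14] = dcCBAACdaDD$dDD
sorted[9] = DdcCBAACdaDD$dD

Answer: DdcCBAACdaDD$dD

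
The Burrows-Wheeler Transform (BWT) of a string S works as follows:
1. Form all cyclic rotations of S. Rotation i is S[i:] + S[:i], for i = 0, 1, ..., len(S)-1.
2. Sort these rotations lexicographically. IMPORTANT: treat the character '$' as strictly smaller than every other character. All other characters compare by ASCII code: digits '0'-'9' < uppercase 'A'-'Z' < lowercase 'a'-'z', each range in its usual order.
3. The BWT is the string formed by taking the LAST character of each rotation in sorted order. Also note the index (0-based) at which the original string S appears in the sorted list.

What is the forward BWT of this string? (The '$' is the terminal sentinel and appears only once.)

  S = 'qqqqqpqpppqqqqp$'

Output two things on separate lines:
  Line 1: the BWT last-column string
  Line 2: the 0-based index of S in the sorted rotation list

All 16 rotations (rotation i = S[i:]+S[:i]):
  rot[0] = qqqqqpqpppqqqqp$
  rot[1] = qqqqpqpppqqqqp$q
  rot[2] = qqqpqpppqqqqp$qq
  rot[3] = qqpqpppqqqqp$qqq
  rot[4] = qpqpppqqqqp$qqqq
  rot[5] = pqpppqqqqp$qqqqq
  rot[6] = qpppqqqqp$qqqqqp
  rot[7] = pppqqqqp$qqqqqpq
  rot[8] = ppqqqqp$qqqqqpqp
  rot[9] = pqqqqp$qqqqqpqpp
  rot[10] = qqqqp$qqqqqpqppp
  rot[11] = qqqp$qqqqqpqpppq
  rot[12] = qqp$qqqqqpqpppqq
  rot[13] = qp$qqqqqpqpppqqq
  rot[14] = p$qqqqqpqpppqqqq
  rot[15] = $qqqqqpqpppqqqqp
Sorted (with $ < everything):
  sorted[0] = $qqqqqpqpppqqqqp  (last char: 'p')
  sorted[1] = p$qqqqqpqpppqqqq  (last char: 'q')
  sorted[2] = pppqqqqp$qqqqqpq  (last char: 'q')
  sorted[3] = ppqqqqp$qqqqqpqp  (last char: 'p')
  sorted[4] = pqpppqqqqp$qqqqq  (last char: 'q')
  sorted[5] = pqqqqp$qqqqqpqpp  (last char: 'p')
  sorted[6] = qp$qqqqqpqpppqqq  (last char: 'q')
  sorted[7] = qpppqqqqp$qqqqqp  (last char: 'p')
  sorted[8] = qpqpppqqqqp$qqqq  (last char: 'q')
  sorted[9] = qqp$qqqqqpqpppqq  (last char: 'q')
  sorted[10] = qqpqpppqqqqp$qqq  (last char: 'q')
  sorted[11] = qqqp$qqqqqpqpppq  (last char: 'q')
  sorted[12] = qqqpqpppqqqqp$qq  (last char: 'q')
  sorted[13] = qqqqp$qqqqqpqppp  (last char: 'p')
  sorted[14] = qqqqpqpppqqqqp$q  (last char: 'q')
  sorted[15] = qqqqqpqpppqqqqp$  (last char: '$')
Last column: pqqpqpqpqqqqqpq$
Original string S is at sorted index 15

Answer: pqqpqpqpqqqqqpq$
15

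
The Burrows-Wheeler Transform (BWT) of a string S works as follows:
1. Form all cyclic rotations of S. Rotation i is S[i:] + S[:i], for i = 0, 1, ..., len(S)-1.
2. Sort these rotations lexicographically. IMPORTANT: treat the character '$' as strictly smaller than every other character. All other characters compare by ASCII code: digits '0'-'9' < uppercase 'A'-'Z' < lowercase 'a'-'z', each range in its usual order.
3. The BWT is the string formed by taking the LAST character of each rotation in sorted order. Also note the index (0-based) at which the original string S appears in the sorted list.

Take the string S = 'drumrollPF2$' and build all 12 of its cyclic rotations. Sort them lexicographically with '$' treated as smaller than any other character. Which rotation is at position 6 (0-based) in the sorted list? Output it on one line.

Answer: llPF2$drumro

Derivation:
All 12 rotations (rotation i = S[i:]+S[:i]):
  rot[0] = drumrollPF2$
  rot[1] = rumrollPF2$d
  rot[2] = umrollPF2$dr
  rot[3] = mrollPF2$dru
  rot[4] = rollPF2$drum
  rot[5] = ollPF2$drumr
  rot[6] = llPF2$drumro
  rot[7] = lPF2$drumrol
  rot[8] = PF2$drumroll
  rot[9] = F2$drumrollP
  rot[10] = 2$drumrollPF
  rot[11] = $drumrollPF2
Sorted (with $ < everything):
  sorted[0] = $drumrollPF2
  sorted[1] = 2$drumrollPF
  sorted[2] = F2$drumrollP
  sorted[3] = PF2$drumroll
  sorted[4] = drumrollPF2$
  sorted[5] = lPF2$drumrol
  sorted[6] = llPF2$drumro
  sorted[7] = mrollPF2$dru
  sorted[8] = ollPF2$drumr
  sorted[9] = rollPF2$drum
  sorted[10] = rumrollPF2$d
  sorted[11] = umrollPF2$dr
sorted[6] = llPF2$drumro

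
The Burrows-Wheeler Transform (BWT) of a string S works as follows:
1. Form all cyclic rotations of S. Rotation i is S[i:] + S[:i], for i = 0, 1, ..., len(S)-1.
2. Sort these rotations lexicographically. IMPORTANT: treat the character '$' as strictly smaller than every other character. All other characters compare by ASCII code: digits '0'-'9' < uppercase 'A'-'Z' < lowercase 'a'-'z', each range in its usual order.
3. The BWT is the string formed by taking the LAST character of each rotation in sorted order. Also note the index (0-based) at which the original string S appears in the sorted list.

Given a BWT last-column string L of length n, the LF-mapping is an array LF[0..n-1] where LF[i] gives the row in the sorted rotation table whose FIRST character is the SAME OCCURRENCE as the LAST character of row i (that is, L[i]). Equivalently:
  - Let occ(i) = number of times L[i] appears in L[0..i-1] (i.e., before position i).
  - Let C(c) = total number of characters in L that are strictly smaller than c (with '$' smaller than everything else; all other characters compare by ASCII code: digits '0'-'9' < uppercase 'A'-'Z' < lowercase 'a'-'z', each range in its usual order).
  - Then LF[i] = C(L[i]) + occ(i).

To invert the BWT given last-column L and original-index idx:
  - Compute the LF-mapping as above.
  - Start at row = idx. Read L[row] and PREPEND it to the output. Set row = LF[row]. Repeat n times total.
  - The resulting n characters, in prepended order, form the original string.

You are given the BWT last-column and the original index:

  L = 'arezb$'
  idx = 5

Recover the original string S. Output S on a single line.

LF mapping: 1 4 3 5 2 0
Walk LF starting at row 5, prepending L[row]:
  step 1: row=5, L[5]='$', prepend. Next row=LF[5]=0
  step 2: row=0, L[0]='a', prepend. Next row=LF[0]=1
  step 3: row=1, L[1]='r', prepend. Next row=LF[1]=4
  step 4: row=4, L[4]='b', prepend. Next row=LF[4]=2
  step 5: row=2, L[2]='e', prepend. Next row=LF[2]=3
  step 6: row=3, L[3]='z', prepend. Next row=LF[3]=5
Reversed output: zebra$

Answer: zebra$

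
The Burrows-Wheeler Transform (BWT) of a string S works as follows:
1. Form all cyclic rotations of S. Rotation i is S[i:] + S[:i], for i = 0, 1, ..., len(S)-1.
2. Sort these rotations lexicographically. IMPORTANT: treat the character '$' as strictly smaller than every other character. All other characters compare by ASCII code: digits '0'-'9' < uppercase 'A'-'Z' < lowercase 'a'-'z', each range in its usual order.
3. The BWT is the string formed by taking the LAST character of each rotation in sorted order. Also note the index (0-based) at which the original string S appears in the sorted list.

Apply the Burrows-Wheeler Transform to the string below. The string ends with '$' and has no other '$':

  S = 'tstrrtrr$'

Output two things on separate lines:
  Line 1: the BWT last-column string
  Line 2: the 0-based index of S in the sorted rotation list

All 9 rotations (rotation i = S[i:]+S[:i]):
  rot[0] = tstrrtrr$
  rot[1] = strrtrr$t
  rot[2] = trrtrr$ts
  rot[3] = rrtrr$tst
  rot[4] = rtrr$tstr
  rot[5] = trr$tstrr
  rot[6] = rr$tstrrt
  rot[7] = r$tstrrtr
  rot[8] = $tstrrtrr
Sorted (with $ < everything):
  sorted[0] = $tstrrtrr  (last char: 'r')
  sorted[1] = r$tstrrtr  (last char: 'r')
  sorted[2] = rr$tstrrt  (last char: 't')
  sorted[3] = rrtrr$tst  (last char: 't')
  sorted[4] = rtrr$tstr  (last char: 'r')
  sorted[5] = strrtrr$t  (last char: 't')
  sorted[6] = trr$tstrr  (last char: 'r')
  sorted[7] = trrtrr$ts  (last char: 's')
  sorted[8] = tstrrtrr$  (last char: '$')
Last column: rrttrtrs$
Original string S is at sorted index 8

Answer: rrttrtrs$
8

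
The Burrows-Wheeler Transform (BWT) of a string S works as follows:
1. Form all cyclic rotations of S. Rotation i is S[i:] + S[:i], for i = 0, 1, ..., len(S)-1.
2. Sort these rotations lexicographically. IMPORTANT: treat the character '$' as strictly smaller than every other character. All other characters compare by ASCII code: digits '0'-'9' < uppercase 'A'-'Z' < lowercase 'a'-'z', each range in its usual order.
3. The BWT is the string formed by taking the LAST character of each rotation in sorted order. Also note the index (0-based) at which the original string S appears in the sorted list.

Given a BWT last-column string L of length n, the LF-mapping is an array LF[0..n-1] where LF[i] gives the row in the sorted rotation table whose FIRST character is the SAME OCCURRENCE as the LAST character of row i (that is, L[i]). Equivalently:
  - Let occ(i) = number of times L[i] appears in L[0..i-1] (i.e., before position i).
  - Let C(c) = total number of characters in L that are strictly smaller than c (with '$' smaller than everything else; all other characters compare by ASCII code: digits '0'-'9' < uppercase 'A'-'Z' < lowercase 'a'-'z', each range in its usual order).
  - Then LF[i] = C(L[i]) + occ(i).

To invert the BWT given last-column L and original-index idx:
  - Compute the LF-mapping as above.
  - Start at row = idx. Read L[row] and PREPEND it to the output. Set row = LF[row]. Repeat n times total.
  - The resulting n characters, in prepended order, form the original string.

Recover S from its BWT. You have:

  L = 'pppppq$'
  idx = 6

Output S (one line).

Answer: qppppp$

Derivation:
LF mapping: 1 2 3 4 5 6 0
Walk LF starting at row 6, prepending L[row]:
  step 1: row=6, L[6]='$', prepend. Next row=LF[6]=0
  step 2: row=0, L[0]='p', prepend. Next row=LF[0]=1
  step 3: row=1, L[1]='p', prepend. Next row=LF[1]=2
  step 4: row=2, L[2]='p', prepend. Next row=LF[2]=3
  step 5: row=3, L[3]='p', prepend. Next row=LF[3]=4
  step 6: row=4, L[4]='p', prepend. Next row=LF[4]=5
  step 7: row=5, L[5]='q', prepend. Next row=LF[5]=6
Reversed output: qppppp$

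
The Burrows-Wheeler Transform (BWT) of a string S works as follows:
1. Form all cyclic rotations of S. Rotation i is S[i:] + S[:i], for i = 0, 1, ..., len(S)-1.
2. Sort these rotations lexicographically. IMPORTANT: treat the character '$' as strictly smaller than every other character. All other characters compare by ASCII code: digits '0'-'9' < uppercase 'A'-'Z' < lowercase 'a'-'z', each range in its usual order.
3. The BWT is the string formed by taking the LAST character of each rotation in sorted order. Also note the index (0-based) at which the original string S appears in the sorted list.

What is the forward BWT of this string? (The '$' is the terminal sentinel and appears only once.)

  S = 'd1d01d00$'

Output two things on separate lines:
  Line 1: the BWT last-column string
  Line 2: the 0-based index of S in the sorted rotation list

Answer: 00dd0d11$
8

Derivation:
All 9 rotations (rotation i = S[i:]+S[:i]):
  rot[0] = d1d01d00$
  rot[1] = 1d01d00$d
  rot[2] = d01d00$d1
  rot[3] = 01d00$d1d
  rot[4] = 1d00$d1d0
  rot[5] = d00$d1d01
  rot[6] = 00$d1d01d
  rot[7] = 0$d1d01d0
  rot[8] = $d1d01d00
Sorted (with $ < everything):
  sorted[0] = $d1d01d00  (last char: '0')
  sorted[1] = 0$d1d01d0  (last char: '0')
  sorted[2] = 00$d1d01d  (last char: 'd')
  sorted[3] = 01d00$d1d  (last char: 'd')
  sorted[4] = 1d00$d1d0  (last char: '0')
  sorted[5] = 1d01d00$d  (last char: 'd')
  sorted[6] = d00$d1d01  (last char: '1')
  sorted[7] = d01d00$d1  (last char: '1')
  sorted[8] = d1d01d00$  (last char: '$')
Last column: 00dd0d11$
Original string S is at sorted index 8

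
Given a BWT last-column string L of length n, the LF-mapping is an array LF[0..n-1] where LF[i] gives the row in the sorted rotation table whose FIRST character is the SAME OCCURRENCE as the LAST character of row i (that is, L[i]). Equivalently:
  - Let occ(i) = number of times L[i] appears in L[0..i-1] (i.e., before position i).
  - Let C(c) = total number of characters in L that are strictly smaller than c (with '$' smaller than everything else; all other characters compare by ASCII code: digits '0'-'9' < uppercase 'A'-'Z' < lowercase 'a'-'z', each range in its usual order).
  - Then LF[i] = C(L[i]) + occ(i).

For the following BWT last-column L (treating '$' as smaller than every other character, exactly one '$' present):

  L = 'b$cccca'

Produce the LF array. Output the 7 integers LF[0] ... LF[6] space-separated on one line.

Char counts: '$':1, 'a':1, 'b':1, 'c':4
C (first-col start): C('$')=0, C('a')=1, C('b')=2, C('c')=3
L[0]='b': occ=0, LF[0]=C('b')+0=2+0=2
L[1]='$': occ=0, LF[1]=C('$')+0=0+0=0
L[2]='c': occ=0, LF[2]=C('c')+0=3+0=3
L[3]='c': occ=1, LF[3]=C('c')+1=3+1=4
L[4]='c': occ=2, LF[4]=C('c')+2=3+2=5
L[5]='c': occ=3, LF[5]=C('c')+3=3+3=6
L[6]='a': occ=0, LF[6]=C('a')+0=1+0=1

Answer: 2 0 3 4 5 6 1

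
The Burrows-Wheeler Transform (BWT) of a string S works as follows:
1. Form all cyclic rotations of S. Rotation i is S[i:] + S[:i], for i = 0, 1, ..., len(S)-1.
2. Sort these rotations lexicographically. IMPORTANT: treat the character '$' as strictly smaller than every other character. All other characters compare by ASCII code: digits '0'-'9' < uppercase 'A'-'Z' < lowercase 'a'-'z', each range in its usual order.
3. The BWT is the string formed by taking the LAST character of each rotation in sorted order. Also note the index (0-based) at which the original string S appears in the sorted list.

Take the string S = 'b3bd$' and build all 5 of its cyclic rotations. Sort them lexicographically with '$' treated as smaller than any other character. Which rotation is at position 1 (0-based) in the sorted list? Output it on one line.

All 5 rotations (rotation i = S[i:]+S[:i]):
  rot[0] = b3bd$
  rot[1] = 3bd$b
  rot[2] = bd$b3
  rot[3] = d$b3b
  rot[4] = $b3bd
Sorted (with $ < everything):
  sorted[0] = $b3bd
  sorted[1] = 3bd$b
  sorted[2] = b3bd$
  sorted[3] = bd$b3
  sorted[4] = d$b3b
sorted[1] = 3bd$b

Answer: 3bd$b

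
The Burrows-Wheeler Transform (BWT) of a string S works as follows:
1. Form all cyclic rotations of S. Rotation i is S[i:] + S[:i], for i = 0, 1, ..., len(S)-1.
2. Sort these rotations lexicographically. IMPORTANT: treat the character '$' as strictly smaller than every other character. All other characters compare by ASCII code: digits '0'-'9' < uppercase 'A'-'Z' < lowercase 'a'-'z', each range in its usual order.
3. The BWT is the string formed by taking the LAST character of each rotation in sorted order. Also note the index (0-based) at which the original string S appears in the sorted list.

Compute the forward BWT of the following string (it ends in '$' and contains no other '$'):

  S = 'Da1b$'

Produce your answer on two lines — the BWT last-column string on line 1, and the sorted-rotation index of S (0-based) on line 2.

All 5 rotations (rotation i = S[i:]+S[:i]):
  rot[0] = Da1b$
  rot[1] = a1b$D
  rot[2] = 1b$Da
  rot[3] = b$Da1
  rot[4] = $Da1b
Sorted (with $ < everything):
  sorted[0] = $Da1b  (last char: 'b')
  sorted[1] = 1b$Da  (last char: 'a')
  sorted[2] = Da1b$  (last char: '$')
  sorted[3] = a1b$D  (last char: 'D')
  sorted[4] = b$Da1  (last char: '1')
Last column: ba$D1
Original string S is at sorted index 2

Answer: ba$D1
2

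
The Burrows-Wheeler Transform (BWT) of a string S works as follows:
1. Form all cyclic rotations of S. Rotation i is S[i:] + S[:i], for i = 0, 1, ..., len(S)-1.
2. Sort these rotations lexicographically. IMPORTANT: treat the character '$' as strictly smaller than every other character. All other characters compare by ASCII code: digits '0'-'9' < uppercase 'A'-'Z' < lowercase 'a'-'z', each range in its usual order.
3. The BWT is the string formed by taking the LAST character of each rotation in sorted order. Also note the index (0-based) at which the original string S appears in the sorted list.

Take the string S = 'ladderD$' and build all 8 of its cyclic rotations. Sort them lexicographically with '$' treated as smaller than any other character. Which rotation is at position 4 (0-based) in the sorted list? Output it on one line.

Answer: derD$lad

Derivation:
All 8 rotations (rotation i = S[i:]+S[:i]):
  rot[0] = ladderD$
  rot[1] = adderD$l
  rot[2] = dderD$la
  rot[3] = derD$lad
  rot[4] = erD$ladd
  rot[5] = rD$ladde
  rot[6] = D$ladder
  rot[7] = $ladderD
Sorted (with $ < everything):
  sorted[0] = $ladderD
  sorted[1] = D$ladder
  sorted[2] = adderD$l
  sorted[3] = dderD$la
  sorted[4] = derD$lad
  sorted[5] = erD$ladd
  sorted[6] = ladderD$
  sorted[7] = rD$ladde
sorted[4] = derD$lad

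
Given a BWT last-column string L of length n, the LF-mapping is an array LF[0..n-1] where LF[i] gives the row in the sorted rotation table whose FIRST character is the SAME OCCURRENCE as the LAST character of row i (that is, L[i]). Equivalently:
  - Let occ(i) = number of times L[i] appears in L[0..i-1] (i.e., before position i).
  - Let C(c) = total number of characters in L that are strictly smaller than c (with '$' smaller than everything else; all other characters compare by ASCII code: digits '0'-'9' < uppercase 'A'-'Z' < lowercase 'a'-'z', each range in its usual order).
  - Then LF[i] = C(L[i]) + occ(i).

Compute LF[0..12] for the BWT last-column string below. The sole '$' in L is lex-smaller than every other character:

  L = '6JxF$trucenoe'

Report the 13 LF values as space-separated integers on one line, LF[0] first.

Answer: 1 3 12 2 0 10 9 11 4 5 7 8 6

Derivation:
Char counts: '$':1, '6':1, 'F':1, 'J':1, 'c':1, 'e':2, 'n':1, 'o':1, 'r':1, 't':1, 'u':1, 'x':1
C (first-col start): C('$')=0, C('6')=1, C('F')=2, C('J')=3, C('c')=4, C('e')=5, C('n')=7, C('o')=8, C('r')=9, C('t')=10, C('u')=11, C('x')=12
L[0]='6': occ=0, LF[0]=C('6')+0=1+0=1
L[1]='J': occ=0, LF[1]=C('J')+0=3+0=3
L[2]='x': occ=0, LF[2]=C('x')+0=12+0=12
L[3]='F': occ=0, LF[3]=C('F')+0=2+0=2
L[4]='$': occ=0, LF[4]=C('$')+0=0+0=0
L[5]='t': occ=0, LF[5]=C('t')+0=10+0=10
L[6]='r': occ=0, LF[6]=C('r')+0=9+0=9
L[7]='u': occ=0, LF[7]=C('u')+0=11+0=11
L[8]='c': occ=0, LF[8]=C('c')+0=4+0=4
L[9]='e': occ=0, LF[9]=C('e')+0=5+0=5
L[10]='n': occ=0, LF[10]=C('n')+0=7+0=7
L[11]='o': occ=0, LF[11]=C('o')+0=8+0=8
L[12]='e': occ=1, LF[12]=C('e')+1=5+1=6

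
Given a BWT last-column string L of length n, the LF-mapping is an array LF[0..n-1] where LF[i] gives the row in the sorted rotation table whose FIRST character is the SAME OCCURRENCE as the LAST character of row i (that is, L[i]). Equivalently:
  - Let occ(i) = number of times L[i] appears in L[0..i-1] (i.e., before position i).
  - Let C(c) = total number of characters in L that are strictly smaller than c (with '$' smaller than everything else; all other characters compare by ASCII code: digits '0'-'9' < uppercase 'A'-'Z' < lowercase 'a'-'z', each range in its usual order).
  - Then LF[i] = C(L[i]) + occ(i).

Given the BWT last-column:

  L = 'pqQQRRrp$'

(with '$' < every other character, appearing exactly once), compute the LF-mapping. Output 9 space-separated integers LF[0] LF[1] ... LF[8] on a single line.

Answer: 5 7 1 2 3 4 8 6 0

Derivation:
Char counts: '$':1, 'Q':2, 'R':2, 'p':2, 'q':1, 'r':1
C (first-col start): C('$')=0, C('Q')=1, C('R')=3, C('p')=5, C('q')=7, C('r')=8
L[0]='p': occ=0, LF[0]=C('p')+0=5+0=5
L[1]='q': occ=0, LF[1]=C('q')+0=7+0=7
L[2]='Q': occ=0, LF[2]=C('Q')+0=1+0=1
L[3]='Q': occ=1, LF[3]=C('Q')+1=1+1=2
L[4]='R': occ=0, LF[4]=C('R')+0=3+0=3
L[5]='R': occ=1, LF[5]=C('R')+1=3+1=4
L[6]='r': occ=0, LF[6]=C('r')+0=8+0=8
L[7]='p': occ=1, LF[7]=C('p')+1=5+1=6
L[8]='$': occ=0, LF[8]=C('$')+0=0+0=0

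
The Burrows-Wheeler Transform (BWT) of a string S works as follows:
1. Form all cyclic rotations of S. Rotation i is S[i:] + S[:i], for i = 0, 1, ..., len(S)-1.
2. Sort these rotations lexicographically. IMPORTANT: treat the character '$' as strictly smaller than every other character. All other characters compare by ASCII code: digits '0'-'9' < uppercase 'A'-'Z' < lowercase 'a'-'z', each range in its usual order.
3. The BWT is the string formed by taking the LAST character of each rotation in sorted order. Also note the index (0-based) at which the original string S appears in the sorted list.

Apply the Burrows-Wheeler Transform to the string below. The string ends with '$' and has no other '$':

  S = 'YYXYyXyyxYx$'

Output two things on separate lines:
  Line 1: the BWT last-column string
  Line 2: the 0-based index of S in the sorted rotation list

All 12 rotations (rotation i = S[i:]+S[:i]):
  rot[0] = YYXYyXyyxYx$
  rot[1] = YXYyXyyxYx$Y
  rot[2] = XYyXyyxYx$YY
  rot[3] = YyXyyxYx$YYX
  rot[4] = yXyyxYx$YYXY
  rot[5] = XyyxYx$YYXYy
  rot[6] = yyxYx$YYXYyX
  rot[7] = yxYx$YYXYyXy
  rot[8] = xYx$YYXYyXyy
  rot[9] = Yx$YYXYyXyyx
  rot[10] = x$YYXYyXyyxY
  rot[11] = $YYXYyXyyxYx
Sorted (with $ < everything):
  sorted[0] = $YYXYyXyyxYx  (last char: 'x')
  sorted[1] = XYyXyyxYx$YY  (last char: 'Y')
  sorted[2] = XyyxYx$YYXYy  (last char: 'y')
  sorted[3] = YXYyXyyxYx$Y  (last char: 'Y')
  sorted[4] = YYXYyXyyxYx$  (last char: '$')
  sorted[5] = Yx$YYXYyXyyx  (last char: 'x')
  sorted[6] = YyXyyxYx$YYX  (last char: 'X')
  sorted[7] = x$YYXYyXyyxY  (last char: 'Y')
  sorted[8] = xYx$YYXYyXyy  (last char: 'y')
  sorted[9] = yXyyxYx$YYXY  (last char: 'Y')
  sorted[10] = yxYx$YYXYyXy  (last char: 'y')
  sorted[11] = yyxYx$YYXYyX  (last char: 'X')
Last column: xYyY$xXYyYyX
Original string S is at sorted index 4

Answer: xYyY$xXYyYyX
4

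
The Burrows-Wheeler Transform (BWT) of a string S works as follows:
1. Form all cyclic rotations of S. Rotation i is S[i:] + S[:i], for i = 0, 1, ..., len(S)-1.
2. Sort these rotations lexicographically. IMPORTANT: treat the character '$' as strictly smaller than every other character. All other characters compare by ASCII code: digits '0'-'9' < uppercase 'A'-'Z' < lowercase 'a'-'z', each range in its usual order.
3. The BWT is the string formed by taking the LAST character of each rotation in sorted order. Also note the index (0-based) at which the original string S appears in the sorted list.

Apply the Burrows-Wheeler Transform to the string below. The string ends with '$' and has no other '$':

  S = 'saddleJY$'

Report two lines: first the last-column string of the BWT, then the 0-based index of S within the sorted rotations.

All 9 rotations (rotation i = S[i:]+S[:i]):
  rot[0] = saddleJY$
  rot[1] = addleJY$s
  rot[2] = ddleJY$sa
  rot[3] = dleJY$sad
  rot[4] = leJY$sadd
  rot[5] = eJY$saddl
  rot[6] = JY$saddle
  rot[7] = Y$saddleJ
  rot[8] = $saddleJY
Sorted (with $ < everything):
  sorted[0] = $saddleJY  (last char: 'Y')
  sorted[1] = JY$saddle  (last char: 'e')
  sorted[2] = Y$saddleJ  (last char: 'J')
  sorted[3] = addleJY$s  (last char: 's')
  sorted[4] = ddleJY$sa  (last char: 'a')
  sorted[5] = dleJY$sad  (last char: 'd')
  sorted[6] = eJY$saddl  (last char: 'l')
  sorted[7] = leJY$sadd  (last char: 'd')
  sorted[8] = saddleJY$  (last char: '$')
Last column: YeJsadld$
Original string S is at sorted index 8

Answer: YeJsadld$
8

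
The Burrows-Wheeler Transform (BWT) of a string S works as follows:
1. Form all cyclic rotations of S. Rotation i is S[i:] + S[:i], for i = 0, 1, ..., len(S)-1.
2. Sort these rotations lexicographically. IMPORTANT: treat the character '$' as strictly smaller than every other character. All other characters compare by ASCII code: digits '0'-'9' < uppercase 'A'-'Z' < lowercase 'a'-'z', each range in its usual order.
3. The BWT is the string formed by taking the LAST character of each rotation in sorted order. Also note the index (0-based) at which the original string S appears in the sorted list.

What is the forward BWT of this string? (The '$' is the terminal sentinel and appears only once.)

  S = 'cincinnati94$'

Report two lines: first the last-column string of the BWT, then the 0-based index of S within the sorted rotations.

Answer: 49in$ntccniia
4

Derivation:
All 13 rotations (rotation i = S[i:]+S[:i]):
  rot[0] = cincinnati94$
  rot[1] = incinnati94$c
  rot[2] = ncinnati94$ci
  rot[3] = cinnati94$cin
  rot[4] = innati94$cinc
  rot[5] = nnati94$cinci
  rot[6] = nati94$cincin
  rot[7] = ati94$cincinn
  rot[8] = ti94$cincinna
  rot[9] = i94$cincinnat
  rot[10] = 94$cincinnati
  rot[11] = 4$cincinnati9
  rot[12] = $cincinnati94
Sorted (with $ < everything):
  sorted[0] = $cincinnati94  (last char: '4')
  sorted[1] = 4$cincinnati9  (last char: '9')
  sorted[2] = 94$cincinnati  (last char: 'i')
  sorted[3] = ati94$cincinn  (last char: 'n')
  sorted[4] = cincinnati94$  (last char: '$')
  sorted[5] = cinnati94$cin  (last char: 'n')
  sorted[6] = i94$cincinnat  (last char: 't')
  sorted[7] = incinnati94$c  (last char: 'c')
  sorted[8] = innati94$cinc  (last char: 'c')
  sorted[9] = nati94$cincin  (last char: 'n')
  sorted[10] = ncinnati94$ci  (last char: 'i')
  sorted[11] = nnati94$cinci  (last char: 'i')
  sorted[12] = ti94$cincinna  (last char: 'a')
Last column: 49in$ntccniia
Original string S is at sorted index 4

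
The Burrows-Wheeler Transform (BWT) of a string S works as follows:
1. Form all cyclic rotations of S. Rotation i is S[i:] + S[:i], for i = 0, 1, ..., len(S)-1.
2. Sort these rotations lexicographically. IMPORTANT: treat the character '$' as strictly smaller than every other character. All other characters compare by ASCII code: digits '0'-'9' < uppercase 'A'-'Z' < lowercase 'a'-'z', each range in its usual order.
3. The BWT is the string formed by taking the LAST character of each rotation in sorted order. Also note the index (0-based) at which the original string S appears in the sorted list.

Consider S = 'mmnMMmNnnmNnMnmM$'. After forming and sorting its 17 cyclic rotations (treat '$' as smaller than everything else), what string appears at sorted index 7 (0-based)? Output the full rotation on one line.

All 17 rotations (rotation i = S[i:]+S[:i]):
  rot[0] = mmnMMmNnnmNnMnmM$
  rot[1] = mnMMmNnnmNnMnmM$m
  rot[2] = nMMmNnnmNnMnmM$mm
  rot[3] = MMmNnnmNnMnmM$mmn
  rot[4] = MmNnnmNnMnmM$mmnM
  rot[5] = mNnnmNnMnmM$mmnMM
  rot[6] = NnnmNnMnmM$mmnMMm
  rot[7] = nnmNnMnmM$mmnMMmN
  rot[8] = nmNnMnmM$mmnMMmNn
  rot[9] = mNnMnmM$mmnMMmNnn
  rot[10] = NnMnmM$mmnMMmNnnm
  rot[11] = nMnmM$mmnMMmNnnmN
  rot[12] = MnmM$mmnMMmNnnmNn
  rot[13] = nmM$mmnMMmNnnmNnM
  rot[14] = mM$mmnMMmNnnmNnMn
  rot[15] = M$mmnMMmNnnmNnMnm
  rot[16] = $mmnMMmNnnmNnMnmM
Sorted (with $ < everything):
  sorted[0] = $mmnMMmNnnmNnMnmM
  sorted[1] = M$mmnMMmNnnmNnMnm
  sorted[2] = MMmNnnmNnMnmM$mmn
  sorted[3] = MmNnnmNnMnmM$mmnM
  sorted[4] = MnmM$mmnMMmNnnmNn
  sorted[5] = NnMnmM$mmnMMmNnnm
  sorted[6] = NnnmNnMnmM$mmnMMm
  sorted[7] = mM$mmnMMmNnnmNnMn
  sorted[8] = mNnMnmM$mmnMMmNnn
  sorted[9] = mNnnmNnMnmM$mmnMM
  sorted[10] = mmnMMmNnnmNnMnmM$
  sorted[11] = mnMMmNnnmNnMnmM$m
  sorted[12] = nMMmNnnmNnMnmM$mm
  sorted[13] = nMnmM$mmnMMmNnnmN
  sorted[14] = nmM$mmnMMmNnnmNnM
  sorted[15] = nmNnMnmM$mmnMMmNn
  sorted[16] = nnmNnMnmM$mmnMMmN
sorted[7] = mM$mmnMMmNnnmNnMn

Answer: mM$mmnMMmNnnmNnMn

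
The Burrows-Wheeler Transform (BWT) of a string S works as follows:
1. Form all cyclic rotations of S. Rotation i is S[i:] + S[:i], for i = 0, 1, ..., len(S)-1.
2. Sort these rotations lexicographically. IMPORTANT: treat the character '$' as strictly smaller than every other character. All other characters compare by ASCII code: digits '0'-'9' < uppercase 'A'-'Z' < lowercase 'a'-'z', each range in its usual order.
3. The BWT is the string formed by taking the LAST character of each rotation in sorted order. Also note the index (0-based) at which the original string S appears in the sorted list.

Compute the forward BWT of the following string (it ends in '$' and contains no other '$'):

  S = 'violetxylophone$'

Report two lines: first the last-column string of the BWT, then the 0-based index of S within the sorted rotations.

All 16 rotations (rotation i = S[i:]+S[:i]):
  rot[0] = violetxylophone$
  rot[1] = ioletxylophone$v
  rot[2] = oletxylophone$vi
  rot[3] = letxylophone$vio
  rot[4] = etxylophone$viol
  rot[5] = txylophone$viole
  rot[6] = xylophone$violet
  rot[7] = ylophone$violetx
  rot[8] = lophone$violetxy
  rot[9] = ophone$violetxyl
  rot[10] = phone$violetxylo
  rot[11] = hone$violetxylop
  rot[12] = one$violetxyloph
  rot[13] = ne$violetxylopho
  rot[14] = e$violetxylophon
  rot[15] = $violetxylophone
Sorted (with $ < everything):
  sorted[0] = $violetxylophone  (last char: 'e')
  sorted[1] = e$violetxylophon  (last char: 'n')
  sorted[2] = etxylophone$viol  (last char: 'l')
  sorted[3] = hone$violetxylop  (last char: 'p')
  sorted[4] = ioletxylophone$v  (last char: 'v')
  sorted[5] = letxylophone$vio  (last char: 'o')
  sorted[6] = lophone$violetxy  (last char: 'y')
  sorted[7] = ne$violetxylopho  (last char: 'o')
  sorted[8] = oletxylophone$vi  (last char: 'i')
  sorted[9] = one$violetxyloph  (last char: 'h')
  sorted[10] = ophone$violetxyl  (last char: 'l')
  sorted[11] = phone$violetxylo  (last char: 'o')
  sorted[12] = txylophone$viole  (last char: 'e')
  sorted[13] = violetxylophone$  (last char: '$')
  sorted[14] = xylophone$violet  (last char: 't')
  sorted[15] = ylophone$violetx  (last char: 'x')
Last column: enlpvoyoihloe$tx
Original string S is at sorted index 13

Answer: enlpvoyoihloe$tx
13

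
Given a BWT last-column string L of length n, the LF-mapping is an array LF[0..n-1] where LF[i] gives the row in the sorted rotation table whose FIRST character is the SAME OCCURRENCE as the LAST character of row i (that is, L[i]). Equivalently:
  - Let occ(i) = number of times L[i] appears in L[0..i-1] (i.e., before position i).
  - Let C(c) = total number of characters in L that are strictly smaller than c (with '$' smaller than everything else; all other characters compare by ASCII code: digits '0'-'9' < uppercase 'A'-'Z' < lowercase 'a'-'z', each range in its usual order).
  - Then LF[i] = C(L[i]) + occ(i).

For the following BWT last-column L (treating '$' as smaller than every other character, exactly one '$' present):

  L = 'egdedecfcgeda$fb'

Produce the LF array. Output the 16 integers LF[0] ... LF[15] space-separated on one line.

Answer: 8 14 5 9 6 10 3 12 4 15 11 7 1 0 13 2

Derivation:
Char counts: '$':1, 'a':1, 'b':1, 'c':2, 'd':3, 'e':4, 'f':2, 'g':2
C (first-col start): C('$')=0, C('a')=1, C('b')=2, C('c')=3, C('d')=5, C('e')=8, C('f')=12, C('g')=14
L[0]='e': occ=0, LF[0]=C('e')+0=8+0=8
L[1]='g': occ=0, LF[1]=C('g')+0=14+0=14
L[2]='d': occ=0, LF[2]=C('d')+0=5+0=5
L[3]='e': occ=1, LF[3]=C('e')+1=8+1=9
L[4]='d': occ=1, LF[4]=C('d')+1=5+1=6
L[5]='e': occ=2, LF[5]=C('e')+2=8+2=10
L[6]='c': occ=0, LF[6]=C('c')+0=3+0=3
L[7]='f': occ=0, LF[7]=C('f')+0=12+0=12
L[8]='c': occ=1, LF[8]=C('c')+1=3+1=4
L[9]='g': occ=1, LF[9]=C('g')+1=14+1=15
L[10]='e': occ=3, LF[10]=C('e')+3=8+3=11
L[11]='d': occ=2, LF[11]=C('d')+2=5+2=7
L[12]='a': occ=0, LF[12]=C('a')+0=1+0=1
L[13]='$': occ=0, LF[13]=C('$')+0=0+0=0
L[14]='f': occ=1, LF[14]=C('f')+1=12+1=13
L[15]='b': occ=0, LF[15]=C('b')+0=2+0=2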